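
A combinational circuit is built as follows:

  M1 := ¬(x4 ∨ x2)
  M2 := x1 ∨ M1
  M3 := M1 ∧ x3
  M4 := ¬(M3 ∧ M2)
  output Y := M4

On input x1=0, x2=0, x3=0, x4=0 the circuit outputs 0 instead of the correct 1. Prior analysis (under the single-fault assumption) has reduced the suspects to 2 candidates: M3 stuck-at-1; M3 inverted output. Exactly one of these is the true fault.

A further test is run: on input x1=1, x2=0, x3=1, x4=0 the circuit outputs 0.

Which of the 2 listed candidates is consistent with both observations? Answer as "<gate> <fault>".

M3 stuck-at-1

Evaluate each candidate on input x1=1, x2=0, x3=1, x4=0:
  M3 stuck-at-1: M1=1, M2=1, M3=1 [stuck-at-1], M4=0 → 0 — matches
  M3 inverted output: M1=1, M2=1, M3=0 [inverted output], M4=1 → 1 — eliminated
Only M3 stuck-at-1 reproduces the observed 0.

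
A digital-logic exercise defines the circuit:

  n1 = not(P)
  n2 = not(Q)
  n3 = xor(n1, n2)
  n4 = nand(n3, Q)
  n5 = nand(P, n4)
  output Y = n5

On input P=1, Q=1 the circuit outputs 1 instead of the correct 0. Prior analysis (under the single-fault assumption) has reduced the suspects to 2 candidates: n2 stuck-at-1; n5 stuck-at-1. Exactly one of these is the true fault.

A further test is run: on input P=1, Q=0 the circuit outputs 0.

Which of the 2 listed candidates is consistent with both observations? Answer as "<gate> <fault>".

Evaluate each candidate on input P=1, Q=0:
  n2 stuck-at-1: n1=0, n2=1 [stuck-at-1], n3=1, n4=1, n5=0 → 0 — matches
  n5 stuck-at-1: n1=0, n2=1, n3=1, n4=1, n5=1 [stuck-at-1] → 1 — eliminated
Only n2 stuck-at-1 reproduces the observed 0.

n2 stuck-at-1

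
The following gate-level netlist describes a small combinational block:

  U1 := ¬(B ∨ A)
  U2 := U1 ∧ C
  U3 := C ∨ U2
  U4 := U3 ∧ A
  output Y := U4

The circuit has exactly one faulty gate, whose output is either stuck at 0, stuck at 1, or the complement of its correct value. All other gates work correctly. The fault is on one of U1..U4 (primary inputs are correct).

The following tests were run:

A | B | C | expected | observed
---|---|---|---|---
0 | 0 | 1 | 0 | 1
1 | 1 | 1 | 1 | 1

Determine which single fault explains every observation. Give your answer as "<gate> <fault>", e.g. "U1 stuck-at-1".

U4 stuck-at-1

Fault-free values for test 1 (A=0, B=0, C=1): U1=1, U2=1, U3=1, U4=0, giving Y=0. Observed 1.
Test 1: faults giving observed 1 are {U4 stuck-at-1, U4 inverted output}.
Test 2 (A=1, B=1, C=1): fault-free U1=0, U2=0, U3=1, U4=1 → 1; observed 1. Eliminates U4 inverted output.
Only U4 stuck-at-1 is consistent with every test.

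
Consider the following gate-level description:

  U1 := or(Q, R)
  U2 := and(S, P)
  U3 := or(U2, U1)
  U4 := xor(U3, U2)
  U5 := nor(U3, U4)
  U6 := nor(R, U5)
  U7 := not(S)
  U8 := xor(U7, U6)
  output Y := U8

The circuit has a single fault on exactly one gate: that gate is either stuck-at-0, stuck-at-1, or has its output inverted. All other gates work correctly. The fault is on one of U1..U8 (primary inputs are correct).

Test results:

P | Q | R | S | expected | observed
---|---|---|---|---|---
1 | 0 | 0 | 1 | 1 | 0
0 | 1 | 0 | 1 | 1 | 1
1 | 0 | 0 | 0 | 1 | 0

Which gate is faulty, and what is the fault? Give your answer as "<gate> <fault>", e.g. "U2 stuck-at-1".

U2 inverted output

Fault-free values for test 1 (P=1, Q=0, R=0, S=1): U1=0, U2=1, U3=1, U4=0, U5=0, U6=1, U7=0, U8=1, giving Y=1. Observed 0.
Test 1: faults giving observed 0 are {U2 stuck-at-0, U2 inverted output, U5 stuck-at-1, U5 inverted output, U6 stuck-at-0, U6 inverted output, U7 stuck-at-1, U7 inverted output, U8 stuck-at-0, U8 inverted output}.
Test 2 (P=0, Q=1, R=0, S=1): fault-free U1=1, U2=0, U3=1, U4=1, U5=0, U6=1, U7=0, U8=1 → 1; observed 1. Eliminates U5 stuck-at-1, U5 inverted output, U6 stuck-at-0, U6 inverted output, U7 stuck-at-1, U7 inverted output, U8 stuck-at-0, U8 inverted output.
Test 3 (P=1, Q=0, R=0, S=0): fault-free U1=0, U2=0, U3=0, U4=0, U5=1, U6=0, U7=1, U8=1 → 1; observed 0. Eliminates U2 stuck-at-0.
Only U2 inverted output is consistent with every test.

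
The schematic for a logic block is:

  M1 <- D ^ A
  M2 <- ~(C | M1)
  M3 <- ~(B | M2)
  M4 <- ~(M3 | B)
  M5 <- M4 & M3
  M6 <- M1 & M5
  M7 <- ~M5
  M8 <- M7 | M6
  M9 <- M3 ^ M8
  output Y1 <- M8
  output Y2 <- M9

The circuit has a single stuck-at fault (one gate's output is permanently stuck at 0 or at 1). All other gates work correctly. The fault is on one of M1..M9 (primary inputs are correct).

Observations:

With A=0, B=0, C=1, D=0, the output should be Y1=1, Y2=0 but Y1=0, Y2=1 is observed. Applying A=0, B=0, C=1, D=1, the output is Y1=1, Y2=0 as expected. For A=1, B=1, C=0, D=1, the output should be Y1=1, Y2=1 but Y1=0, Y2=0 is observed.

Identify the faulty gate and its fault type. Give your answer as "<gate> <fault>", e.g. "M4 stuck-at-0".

Fault-free values for test 1 (A=0, B=0, C=1, D=0): M1=0, M2=0, M3=1, M4=0, M5=0, M6=0, M7=1, M8=1, M9=0, giving Y1=1, Y2=0. Observed Y1=0, Y2=1.
Test 1: faults giving observed Y1=0, Y2=1 are {M4 stuck-at-1, M5 stuck-at-1, M7 stuck-at-0, M8 stuck-at-0}.
Test 2 (A=0, B=0, C=1, D=1): fault-free M1=1, M2=0, M3=1, M4=0, M5=0, M6=0, M7=1, M8=1, M9=0 → Y1=1, Y2=0; observed Y1=1, Y2=0. Eliminates M7 stuck-at-0, M8 stuck-at-0.
Test 3 (A=1, B=1, C=0, D=1): fault-free M1=0, M2=1, M3=0, M4=0, M5=0, M6=0, M7=1, M8=1, M9=1 → Y1=1, Y2=1; observed Y1=0, Y2=0. Eliminates M4 stuck-at-1.
Only M5 stuck-at-1 is consistent with every test.

M5 stuck-at-1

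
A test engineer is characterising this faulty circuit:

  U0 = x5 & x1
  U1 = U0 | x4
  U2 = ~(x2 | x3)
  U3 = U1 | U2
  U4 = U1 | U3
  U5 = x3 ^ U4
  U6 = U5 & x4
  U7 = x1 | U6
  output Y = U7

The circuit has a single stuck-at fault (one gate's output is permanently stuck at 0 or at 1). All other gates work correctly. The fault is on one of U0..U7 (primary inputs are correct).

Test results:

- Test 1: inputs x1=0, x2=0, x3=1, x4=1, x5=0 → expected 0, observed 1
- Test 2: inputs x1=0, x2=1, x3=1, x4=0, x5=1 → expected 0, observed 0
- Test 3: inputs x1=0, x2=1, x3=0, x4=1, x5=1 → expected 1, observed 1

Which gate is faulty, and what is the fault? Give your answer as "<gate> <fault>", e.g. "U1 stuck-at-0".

U5 stuck-at-1

Fault-free values for test 1 (x1=0, x2=0, x3=1, x4=1, x5=0): U0=0, U1=1, U2=0, U3=1, U4=1, U5=0, U6=0, U7=0, giving Y=0. Observed 1.
Test 1: faults giving observed 1 are {U1 stuck-at-0, U4 stuck-at-0, U5 stuck-at-1, U6 stuck-at-1, U7 stuck-at-1}.
Test 2 (x1=0, x2=1, x3=1, x4=0, x5=1): fault-free U0=0, U1=0, U2=0, U3=0, U4=0, U5=1, U6=0, U7=0 → 0; observed 0. Eliminates U6 stuck-at-1, U7 stuck-at-1.
Test 3 (x1=0, x2=1, x3=0, x4=1, x5=1): fault-free U0=0, U1=1, U2=0, U3=1, U4=1, U5=1, U6=1, U7=1 → 1; observed 1. Eliminates U1 stuck-at-0, U4 stuck-at-0.
Only U5 stuck-at-1 is consistent with every test.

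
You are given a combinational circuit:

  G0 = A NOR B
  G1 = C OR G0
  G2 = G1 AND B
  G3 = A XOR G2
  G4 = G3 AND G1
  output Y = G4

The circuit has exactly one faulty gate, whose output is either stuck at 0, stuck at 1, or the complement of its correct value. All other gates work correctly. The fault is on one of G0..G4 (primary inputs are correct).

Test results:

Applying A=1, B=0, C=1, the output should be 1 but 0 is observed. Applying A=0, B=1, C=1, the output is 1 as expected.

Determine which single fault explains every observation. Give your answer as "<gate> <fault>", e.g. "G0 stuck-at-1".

Fault-free values for test 1 (A=1, B=0, C=1): G0=0, G1=1, G2=0, G3=1, G4=1, giving Y=1. Observed 0.
Test 1: faults giving observed 0 are {G1 stuck-at-0, G1 inverted output, G2 stuck-at-1, G2 inverted output, G3 stuck-at-0, G3 inverted output, G4 stuck-at-0, G4 inverted output}.
Test 2 (A=0, B=1, C=1): fault-free G0=0, G1=1, G2=1, G3=1, G4=1 → 1; observed 1. Eliminates G1 stuck-at-0, G1 inverted output, G2 inverted output, G3 stuck-at-0, G3 inverted output, G4 stuck-at-0, G4 inverted output.
Only G2 stuck-at-1 is consistent with every test.

G2 stuck-at-1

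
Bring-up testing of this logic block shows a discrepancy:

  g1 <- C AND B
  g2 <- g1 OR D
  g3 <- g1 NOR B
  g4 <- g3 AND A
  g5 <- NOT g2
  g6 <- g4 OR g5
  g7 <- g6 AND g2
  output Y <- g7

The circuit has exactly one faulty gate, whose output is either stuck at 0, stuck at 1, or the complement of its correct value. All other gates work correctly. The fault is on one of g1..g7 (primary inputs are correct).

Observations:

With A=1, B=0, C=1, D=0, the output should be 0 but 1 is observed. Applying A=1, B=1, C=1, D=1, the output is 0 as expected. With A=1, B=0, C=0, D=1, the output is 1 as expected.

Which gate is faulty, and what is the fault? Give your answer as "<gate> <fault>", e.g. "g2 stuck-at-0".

g2 stuck-at-1

Fault-free values for test 1 (A=1, B=0, C=1, D=0): g1=0, g2=0, g3=1, g4=1, g5=1, g6=1, g7=0, giving Y=0. Observed 1.
Test 1: faults giving observed 1 are {g2 stuck-at-1, g2 inverted output, g7 stuck-at-1, g7 inverted output}.
Test 2 (A=1, B=1, C=1, D=1): fault-free g1=1, g2=1, g3=0, g4=0, g5=0, g6=0, g7=0 → 0; observed 0. Eliminates g7 stuck-at-1, g7 inverted output.
Test 3 (A=1, B=0, C=0, D=1): fault-free g1=0, g2=1, g3=1, g4=1, g5=0, g6=1, g7=1 → 1; observed 1. Eliminates g2 inverted output.
Only g2 stuck-at-1 is consistent with every test.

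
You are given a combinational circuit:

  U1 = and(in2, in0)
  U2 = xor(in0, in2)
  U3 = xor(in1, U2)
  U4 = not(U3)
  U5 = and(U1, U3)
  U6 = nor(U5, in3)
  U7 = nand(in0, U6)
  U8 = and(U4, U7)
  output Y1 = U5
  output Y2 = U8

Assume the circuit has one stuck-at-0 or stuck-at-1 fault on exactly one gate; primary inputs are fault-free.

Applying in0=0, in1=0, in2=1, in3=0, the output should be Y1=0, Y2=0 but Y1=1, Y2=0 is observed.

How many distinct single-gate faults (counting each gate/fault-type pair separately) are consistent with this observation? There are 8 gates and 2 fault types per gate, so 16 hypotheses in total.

2

Fault-free: U1=0, U2=1, U3=1, U4=0, U5=0, U6=1, U7=1, U8=0 → Y1=0, Y2=0. Observed Y1=1, Y2=0.
  U1: stuck-at-1 ✓; others ✗
  U2: none of the 2 fault types match ✗
  U3: none of the 2 fault types match ✗
  U4: none of the 2 fault types match ✗
  U5: stuck-at-1 ✓; others ✗
  U6: none of the 2 fault types match ✗
  U7: none of the 2 fault types match ✗
  U8: none of the 2 fault types match ✗
Consistent faults: {U1 stuck-at-1, U5 stuck-at-1} — 2 in all.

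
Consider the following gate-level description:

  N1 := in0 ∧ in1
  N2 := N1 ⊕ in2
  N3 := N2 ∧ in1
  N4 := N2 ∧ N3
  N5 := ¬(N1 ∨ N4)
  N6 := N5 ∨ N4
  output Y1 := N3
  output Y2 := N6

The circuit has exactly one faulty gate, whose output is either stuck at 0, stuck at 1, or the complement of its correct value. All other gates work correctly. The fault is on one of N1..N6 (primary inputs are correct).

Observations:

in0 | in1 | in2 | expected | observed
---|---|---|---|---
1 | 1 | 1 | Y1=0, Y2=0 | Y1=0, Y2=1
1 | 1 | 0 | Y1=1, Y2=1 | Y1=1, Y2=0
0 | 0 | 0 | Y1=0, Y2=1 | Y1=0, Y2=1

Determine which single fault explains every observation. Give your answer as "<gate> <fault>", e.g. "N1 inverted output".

N4 inverted output

Fault-free values for test 1 (in0=1, in1=1, in2=1): N1=1, N2=0, N3=0, N4=0, N5=0, N6=0, giving Y1=0, Y2=0. Observed Y1=0, Y2=1.
Test 1: faults giving observed Y1=0, Y2=1 are {N4 stuck-at-1, N4 inverted output, N5 stuck-at-1, N5 inverted output, N6 stuck-at-1, N6 inverted output}.
Test 2 (in0=1, in1=1, in2=0): fault-free N1=1, N2=1, N3=1, N4=1, N5=0, N6=1 → Y1=1, Y2=1; observed Y1=1, Y2=0. Eliminates N4 stuck-at-1, N5 stuck-at-1, N5 inverted output, N6 stuck-at-1.
Test 3 (in0=0, in1=0, in2=0): fault-free N1=0, N2=0, N3=0, N4=0, N5=1, N6=1 → Y1=0, Y2=1; observed Y1=0, Y2=1. Eliminates N6 inverted output.
Only N4 inverted output is consistent with every test.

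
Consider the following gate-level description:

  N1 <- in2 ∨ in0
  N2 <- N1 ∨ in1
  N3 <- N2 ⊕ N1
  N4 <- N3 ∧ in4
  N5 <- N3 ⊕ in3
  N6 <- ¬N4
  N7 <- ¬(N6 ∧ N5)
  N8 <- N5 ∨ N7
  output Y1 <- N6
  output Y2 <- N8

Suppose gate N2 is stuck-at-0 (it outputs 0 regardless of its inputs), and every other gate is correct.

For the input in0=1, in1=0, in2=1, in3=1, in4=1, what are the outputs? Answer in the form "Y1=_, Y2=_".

Propagate with N2 forced: N1=1, N2=0 [stuck-at-0], N3=1, N4=1, N5=0, N6=0, N7=1, N8=1.
So the outputs are Y1=0, Y2=1. (Without the fault they would be Y1=1, Y2=1.)

Y1=0, Y2=1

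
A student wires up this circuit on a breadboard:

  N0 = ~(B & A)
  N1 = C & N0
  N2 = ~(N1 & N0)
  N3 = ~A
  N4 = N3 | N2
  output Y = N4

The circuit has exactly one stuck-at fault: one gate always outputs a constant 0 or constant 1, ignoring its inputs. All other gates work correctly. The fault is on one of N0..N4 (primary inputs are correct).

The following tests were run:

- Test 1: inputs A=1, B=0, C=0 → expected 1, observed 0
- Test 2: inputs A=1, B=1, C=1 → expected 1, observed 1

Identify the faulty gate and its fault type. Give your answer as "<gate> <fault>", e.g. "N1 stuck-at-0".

N1 stuck-at-1

Fault-free values for test 1 (A=1, B=0, C=0): N0=1, N1=0, N2=1, N3=0, N4=1, giving Y=1. Observed 0.
Test 1: faults giving observed 0 are {N1 stuck-at-1, N2 stuck-at-0, N4 stuck-at-0}.
Test 2 (A=1, B=1, C=1): fault-free N0=0, N1=0, N2=1, N3=0, N4=1 → 1; observed 1. Eliminates N2 stuck-at-0, N4 stuck-at-0.
Only N1 stuck-at-1 is consistent with every test.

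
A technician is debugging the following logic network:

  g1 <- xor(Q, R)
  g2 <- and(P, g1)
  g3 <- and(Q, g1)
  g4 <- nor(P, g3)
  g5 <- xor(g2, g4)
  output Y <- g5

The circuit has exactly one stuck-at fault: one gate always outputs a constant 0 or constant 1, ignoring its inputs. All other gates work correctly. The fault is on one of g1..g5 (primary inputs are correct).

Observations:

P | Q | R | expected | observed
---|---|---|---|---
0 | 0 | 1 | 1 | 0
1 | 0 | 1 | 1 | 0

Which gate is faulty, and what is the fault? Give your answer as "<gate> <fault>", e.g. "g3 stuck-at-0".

g5 stuck-at-0

Fault-free values for test 1 (P=0, Q=0, R=1): g1=1, g2=0, g3=0, g4=1, g5=1, giving Y=1. Observed 0.
Test 1: faults giving observed 0 are {g2 stuck-at-1, g3 stuck-at-1, g4 stuck-at-0, g5 stuck-at-0}.
Test 2 (P=1, Q=0, R=1): fault-free g1=1, g2=1, g3=0, g4=0, g5=1 → 1; observed 0. Eliminates g2 stuck-at-1, g3 stuck-at-1, g4 stuck-at-0.
Only g5 stuck-at-0 is consistent with every test.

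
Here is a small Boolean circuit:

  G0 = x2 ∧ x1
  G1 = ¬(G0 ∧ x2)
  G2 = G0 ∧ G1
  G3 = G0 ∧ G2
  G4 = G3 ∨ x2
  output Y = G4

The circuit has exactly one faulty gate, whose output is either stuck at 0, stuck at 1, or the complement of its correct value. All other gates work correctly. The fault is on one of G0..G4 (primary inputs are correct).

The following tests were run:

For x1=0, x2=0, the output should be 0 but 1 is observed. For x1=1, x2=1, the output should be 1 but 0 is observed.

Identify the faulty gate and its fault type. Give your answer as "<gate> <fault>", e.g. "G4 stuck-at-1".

G4 inverted output

Fault-free values for test 1 (x1=0, x2=0): G0=0, G1=1, G2=0, G3=0, G4=0, giving Y=0. Observed 1.
Test 1: faults giving observed 1 are {G0 stuck-at-1, G0 inverted output, G3 stuck-at-1, G3 inverted output, G4 stuck-at-1, G4 inverted output}.
Test 2 (x1=1, x2=1): fault-free G0=1, G1=0, G2=0, G3=0, G4=1 → 1; observed 0. Eliminates G0 stuck-at-1, G0 inverted output, G3 stuck-at-1, G3 inverted output, G4 stuck-at-1.
Only G4 inverted output is consistent with every test.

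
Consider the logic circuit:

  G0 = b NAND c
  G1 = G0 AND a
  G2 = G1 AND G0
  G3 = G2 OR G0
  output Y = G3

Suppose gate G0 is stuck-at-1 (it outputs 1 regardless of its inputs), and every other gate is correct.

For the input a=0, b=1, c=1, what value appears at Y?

1

Propagate with G0 forced: G0=1 [stuck-at-1], G1=0, G2=0, G3=1.
So Y = 1. (Without the fault it would be 0.)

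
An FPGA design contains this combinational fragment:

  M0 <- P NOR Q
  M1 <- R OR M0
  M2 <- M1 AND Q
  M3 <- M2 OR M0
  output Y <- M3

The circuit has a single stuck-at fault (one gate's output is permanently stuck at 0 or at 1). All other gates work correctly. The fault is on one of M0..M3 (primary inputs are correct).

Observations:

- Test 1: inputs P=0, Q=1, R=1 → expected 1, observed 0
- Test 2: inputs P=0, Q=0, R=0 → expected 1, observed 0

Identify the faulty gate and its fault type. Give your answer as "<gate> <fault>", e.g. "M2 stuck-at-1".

Fault-free values for test 1 (P=0, Q=1, R=1): M0=0, M1=1, M2=1, M3=1, giving Y=1. Observed 0.
Test 1: faults giving observed 0 are {M1 stuck-at-0, M2 stuck-at-0, M3 stuck-at-0}.
Test 2 (P=0, Q=0, R=0): fault-free M0=1, M1=1, M2=0, M3=1 → 1; observed 0. Eliminates M1 stuck-at-0, M2 stuck-at-0.
Only M3 stuck-at-0 is consistent with every test.

M3 stuck-at-0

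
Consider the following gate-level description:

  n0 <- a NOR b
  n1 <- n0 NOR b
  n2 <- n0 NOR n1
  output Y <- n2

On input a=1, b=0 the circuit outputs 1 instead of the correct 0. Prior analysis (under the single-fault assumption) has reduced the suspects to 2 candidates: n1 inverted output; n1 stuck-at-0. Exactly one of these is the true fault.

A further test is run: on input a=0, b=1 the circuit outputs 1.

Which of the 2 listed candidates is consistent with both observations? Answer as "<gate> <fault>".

n1 stuck-at-0

Evaluate each candidate on input a=0, b=1:
  n1 inverted output: n0=0, n1=1 [inverted output], n2=0 → 0 — eliminated
  n1 stuck-at-0: n0=0, n1=0 [stuck-at-0], n2=1 → 1 — matches
Only n1 stuck-at-0 reproduces the observed 1.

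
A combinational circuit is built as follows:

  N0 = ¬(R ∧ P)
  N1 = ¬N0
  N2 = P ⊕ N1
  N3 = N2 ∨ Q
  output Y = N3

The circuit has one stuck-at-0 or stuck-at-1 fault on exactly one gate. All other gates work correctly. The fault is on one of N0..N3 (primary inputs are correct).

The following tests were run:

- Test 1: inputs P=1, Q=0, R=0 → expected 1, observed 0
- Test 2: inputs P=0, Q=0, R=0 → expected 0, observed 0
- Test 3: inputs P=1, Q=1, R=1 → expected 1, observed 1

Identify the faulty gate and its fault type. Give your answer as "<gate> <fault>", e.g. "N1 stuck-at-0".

Fault-free values for test 1 (P=1, Q=0, R=0): N0=1, N1=0, N2=1, N3=1, giving Y=1. Observed 0.
Test 1: faults giving observed 0 are {N0 stuck-at-0, N1 stuck-at-1, N2 stuck-at-0, N3 stuck-at-0}.
Test 2 (P=0, Q=0, R=0): fault-free N0=1, N1=0, N2=0, N3=0 → 0; observed 0. Eliminates N0 stuck-at-0, N1 stuck-at-1.
Test 3 (P=1, Q=1, R=1): fault-free N0=0, N1=1, N2=0, N3=1 → 1; observed 1. Eliminates N3 stuck-at-0.
Only N2 stuck-at-0 is consistent with every test.

N2 stuck-at-0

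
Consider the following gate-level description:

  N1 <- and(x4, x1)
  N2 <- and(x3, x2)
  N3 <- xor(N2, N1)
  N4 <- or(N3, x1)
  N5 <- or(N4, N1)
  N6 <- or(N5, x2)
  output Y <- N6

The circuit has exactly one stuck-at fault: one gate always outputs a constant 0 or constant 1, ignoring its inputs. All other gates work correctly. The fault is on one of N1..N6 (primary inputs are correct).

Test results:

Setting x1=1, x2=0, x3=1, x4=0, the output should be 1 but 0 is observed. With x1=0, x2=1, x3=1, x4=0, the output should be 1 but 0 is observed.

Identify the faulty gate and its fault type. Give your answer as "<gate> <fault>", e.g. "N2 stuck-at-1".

Fault-free values for test 1 (x1=1, x2=0, x3=1, x4=0): N1=0, N2=0, N3=0, N4=1, N5=1, N6=1, giving Y=1. Observed 0.
Test 1: faults giving observed 0 are {N4 stuck-at-0, N5 stuck-at-0, N6 stuck-at-0}.
Test 2 (x1=0, x2=1, x3=1, x4=0): fault-free N1=0, N2=1, N3=1, N4=1, N5=1, N6=1 → 1; observed 0. Eliminates N4 stuck-at-0, N5 stuck-at-0.
Only N6 stuck-at-0 is consistent with every test.

N6 stuck-at-0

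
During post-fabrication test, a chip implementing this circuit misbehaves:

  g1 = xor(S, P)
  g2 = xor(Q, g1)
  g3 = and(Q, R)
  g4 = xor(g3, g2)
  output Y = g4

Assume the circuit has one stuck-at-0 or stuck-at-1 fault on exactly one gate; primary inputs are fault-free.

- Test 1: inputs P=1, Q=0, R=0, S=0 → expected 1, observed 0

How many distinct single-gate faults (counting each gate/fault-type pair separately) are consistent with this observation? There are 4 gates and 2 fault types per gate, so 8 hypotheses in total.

4

Fault-free: g1=1, g2=1, g3=0, g4=1 → 1. Observed 0.
  g1 stuck-at-0: output 0 ✓
  g1 stuck-at-1: output 1 ✗
  g2 stuck-at-0: output 0 ✓
  g2 stuck-at-1: output 1 ✗
  g3 stuck-at-0: output 1 ✗
  g3 stuck-at-1: output 0 ✓
  g4 stuck-at-0: output 0 ✓
  g4 stuck-at-1: output 1 ✗
Consistent faults: {g1 stuck-at-0, g2 stuck-at-0, g3 stuck-at-1, g4 stuck-at-0} — 4 in all.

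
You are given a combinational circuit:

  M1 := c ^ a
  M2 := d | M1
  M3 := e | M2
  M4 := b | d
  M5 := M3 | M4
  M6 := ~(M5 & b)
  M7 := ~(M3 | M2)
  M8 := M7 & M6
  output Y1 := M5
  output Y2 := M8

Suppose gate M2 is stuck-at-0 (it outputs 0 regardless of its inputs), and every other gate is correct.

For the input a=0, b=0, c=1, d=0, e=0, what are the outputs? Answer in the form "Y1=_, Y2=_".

Propagate with M2 forced: M1=1, M2=0 [stuck-at-0], M3=0, M4=0, M5=0, M6=1, M7=1, M8=1.
So the outputs are Y1=0, Y2=1. (Without the fault they would be Y1=1, Y2=0.)

Y1=0, Y2=1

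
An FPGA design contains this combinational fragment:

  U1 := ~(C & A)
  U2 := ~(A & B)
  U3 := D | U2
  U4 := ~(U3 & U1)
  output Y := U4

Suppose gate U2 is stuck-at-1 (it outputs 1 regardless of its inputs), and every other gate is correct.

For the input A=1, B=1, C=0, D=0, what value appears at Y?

0

Propagate with U2 forced: U1=1, U2=1 [stuck-at-1], U3=1, U4=0.
So Y = 0. (Without the fault it would be 1.)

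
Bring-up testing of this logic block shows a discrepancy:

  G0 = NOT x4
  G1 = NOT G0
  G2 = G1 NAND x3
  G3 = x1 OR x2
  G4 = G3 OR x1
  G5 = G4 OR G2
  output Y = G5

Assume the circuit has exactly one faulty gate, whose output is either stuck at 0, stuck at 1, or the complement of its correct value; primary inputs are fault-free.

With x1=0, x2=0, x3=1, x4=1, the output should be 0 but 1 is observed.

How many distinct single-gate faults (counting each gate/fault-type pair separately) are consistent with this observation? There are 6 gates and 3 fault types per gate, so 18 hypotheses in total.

12

Fault-free: G0=0, G1=1, G2=0, G3=0, G4=0, G5=0 → 0. Observed 1.
  G0: stuck-at-1, inverted output ✓; others ✗
  G1: stuck-at-0, inverted output ✓; others ✗
  G2: stuck-at-1, inverted output ✓; others ✗
  G3: stuck-at-1, inverted output ✓; others ✗
  G4: stuck-at-1, inverted output ✓; others ✗
  G5: stuck-at-1, inverted output ✓; others ✗
Consistent faults: {G0 stuck-at-1, G0 inverted output, G1 stuck-at-0, G1 inverted output, G2 stuck-at-1, G2 inverted output, G3 stuck-at-1, G3 inverted output, G4 stuck-at-1, G4 inverted output, G5 stuck-at-1, G5 inverted output} — 12 in all.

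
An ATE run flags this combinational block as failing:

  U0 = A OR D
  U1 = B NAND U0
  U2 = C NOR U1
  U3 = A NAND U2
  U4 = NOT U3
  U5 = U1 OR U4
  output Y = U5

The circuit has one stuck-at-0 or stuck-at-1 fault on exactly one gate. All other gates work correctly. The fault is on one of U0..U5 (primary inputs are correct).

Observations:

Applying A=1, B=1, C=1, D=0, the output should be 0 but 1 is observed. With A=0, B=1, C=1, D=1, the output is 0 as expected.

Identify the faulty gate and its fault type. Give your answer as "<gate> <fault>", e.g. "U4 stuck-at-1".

Fault-free values for test 1 (A=1, B=1, C=1, D=0): U0=1, U1=0, U2=0, U3=1, U4=0, U5=0, giving Y=0. Observed 1.
Test 1: faults giving observed 1 are {U0 stuck-at-0, U1 stuck-at-1, U2 stuck-at-1, U3 stuck-at-0, U4 stuck-at-1, U5 stuck-at-1}.
Test 2 (A=0, B=1, C=1, D=1): fault-free U0=1, U1=0, U2=0, U3=1, U4=0, U5=0 → 0; observed 0. Eliminates U0 stuck-at-0, U1 stuck-at-1, U3 stuck-at-0, U4 stuck-at-1, U5 stuck-at-1.
Only U2 stuck-at-1 is consistent with every test.

U2 stuck-at-1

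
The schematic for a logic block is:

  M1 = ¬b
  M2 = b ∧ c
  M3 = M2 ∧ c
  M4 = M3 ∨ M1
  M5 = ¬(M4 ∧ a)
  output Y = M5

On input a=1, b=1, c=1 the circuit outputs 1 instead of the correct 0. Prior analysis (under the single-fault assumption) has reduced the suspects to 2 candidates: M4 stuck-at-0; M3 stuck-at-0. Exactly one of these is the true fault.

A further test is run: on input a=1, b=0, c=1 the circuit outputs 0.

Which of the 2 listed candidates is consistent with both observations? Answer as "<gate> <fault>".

Evaluate each candidate on input a=1, b=0, c=1:
  M4 stuck-at-0: M1=1, M2=0, M3=0, M4=0 [stuck-at-0], M5=1 → 1 — eliminated
  M3 stuck-at-0: M1=1, M2=0, M3=0 [stuck-at-0], M4=1, M5=0 → 0 — matches
Only M3 stuck-at-0 reproduces the observed 0.

M3 stuck-at-0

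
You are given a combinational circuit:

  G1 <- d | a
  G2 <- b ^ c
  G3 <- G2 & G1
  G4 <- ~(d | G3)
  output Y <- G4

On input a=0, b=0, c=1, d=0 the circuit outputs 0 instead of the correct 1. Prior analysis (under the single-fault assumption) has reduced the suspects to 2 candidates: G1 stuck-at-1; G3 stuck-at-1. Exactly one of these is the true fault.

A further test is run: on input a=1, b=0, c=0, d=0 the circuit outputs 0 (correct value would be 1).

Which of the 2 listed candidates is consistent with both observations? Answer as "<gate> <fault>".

Evaluate each candidate on input a=1, b=0, c=0, d=0:
  G1 stuck-at-1: G1=1 [stuck-at-1], G2=0, G3=0, G4=1 → 1 — eliminated
  G3 stuck-at-1: G1=1, G2=0, G3=1 [stuck-at-1], G4=0 → 0 — matches
Only G3 stuck-at-1 reproduces the observed 0.

G3 stuck-at-1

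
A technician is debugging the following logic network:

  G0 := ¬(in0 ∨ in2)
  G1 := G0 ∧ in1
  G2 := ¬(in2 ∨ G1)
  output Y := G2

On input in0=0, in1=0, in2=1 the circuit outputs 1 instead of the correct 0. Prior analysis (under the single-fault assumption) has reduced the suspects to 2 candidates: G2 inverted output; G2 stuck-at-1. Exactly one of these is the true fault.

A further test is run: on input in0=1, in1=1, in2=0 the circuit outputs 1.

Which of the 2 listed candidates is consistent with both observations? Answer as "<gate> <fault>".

Evaluate each candidate on input in0=1, in1=1, in2=0:
  G2 inverted output: G0=0, G1=0, G2=0 [inverted output] → 0 — eliminated
  G2 stuck-at-1: G0=0, G1=0, G2=1 [stuck-at-1] → 1 — matches
Only G2 stuck-at-1 reproduces the observed 1.

G2 stuck-at-1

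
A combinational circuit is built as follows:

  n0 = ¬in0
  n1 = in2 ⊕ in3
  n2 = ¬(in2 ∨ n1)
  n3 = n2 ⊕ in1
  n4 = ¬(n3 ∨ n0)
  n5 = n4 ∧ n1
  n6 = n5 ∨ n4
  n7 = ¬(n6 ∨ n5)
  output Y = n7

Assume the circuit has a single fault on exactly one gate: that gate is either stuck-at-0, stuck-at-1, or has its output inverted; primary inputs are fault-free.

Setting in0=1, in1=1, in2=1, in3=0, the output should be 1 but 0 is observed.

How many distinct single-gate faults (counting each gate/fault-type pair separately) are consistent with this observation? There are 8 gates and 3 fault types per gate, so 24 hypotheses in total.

Fault-free: n0=0, n1=1, n2=0, n3=1, n4=0, n5=0, n6=0, n7=1 → 1. Observed 0.
  n0: none of the 3 fault types match ✗
  n1: none of the 3 fault types match ✗
  n2: stuck-at-1, inverted output ✓; others ✗
  n3: stuck-at-0, inverted output ✓; others ✗
  n4: stuck-at-1, inverted output ✓; others ✗
  n5: stuck-at-1, inverted output ✓; others ✗
  n6: stuck-at-1, inverted output ✓; others ✗
  n7: stuck-at-0, inverted output ✓; others ✗
Consistent faults: {n2 stuck-at-1, n2 inverted output, n3 stuck-at-0, n3 inverted output, n4 stuck-at-1, n4 inverted output, n5 stuck-at-1, n5 inverted output, n6 stuck-at-1, n6 inverted output, n7 stuck-at-0, n7 inverted output} — 12 in all.

12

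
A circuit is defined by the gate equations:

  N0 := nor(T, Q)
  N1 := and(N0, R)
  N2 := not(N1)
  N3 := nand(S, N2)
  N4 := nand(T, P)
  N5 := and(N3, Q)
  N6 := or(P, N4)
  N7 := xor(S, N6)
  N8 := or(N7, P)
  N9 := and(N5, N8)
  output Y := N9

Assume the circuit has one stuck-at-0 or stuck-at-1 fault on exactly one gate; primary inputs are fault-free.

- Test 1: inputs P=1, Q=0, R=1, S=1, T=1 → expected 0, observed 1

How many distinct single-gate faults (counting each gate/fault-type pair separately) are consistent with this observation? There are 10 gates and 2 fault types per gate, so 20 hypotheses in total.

Fault-free: N0=0, N1=0, N2=1, N3=0, N4=0, N5=0, N6=1, N7=0, N8=1, N9=0 → 0. Observed 1.
  N0: none of the 2 fault types match ✗
  N1: none of the 2 fault types match ✗
  N2: none of the 2 fault types match ✗
  N3: none of the 2 fault types match ✗
  N4: none of the 2 fault types match ✗
  N5: stuck-at-1 ✓; others ✗
  N6: none of the 2 fault types match ✗
  N7: none of the 2 fault types match ✗
  N8: none of the 2 fault types match ✗
  N9: stuck-at-1 ✓; others ✗
Consistent faults: {N5 stuck-at-1, N9 stuck-at-1} — 2 in all.

2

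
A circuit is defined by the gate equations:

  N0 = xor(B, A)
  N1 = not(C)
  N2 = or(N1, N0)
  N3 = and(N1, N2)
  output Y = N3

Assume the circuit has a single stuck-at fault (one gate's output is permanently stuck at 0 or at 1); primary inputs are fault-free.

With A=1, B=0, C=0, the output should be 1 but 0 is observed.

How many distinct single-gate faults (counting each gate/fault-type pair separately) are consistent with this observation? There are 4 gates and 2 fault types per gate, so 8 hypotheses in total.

Fault-free: N0=1, N1=1, N2=1, N3=1 → 1. Observed 0.
  N0 stuck-at-0: output 1 ✗
  N0 stuck-at-1: output 1 ✗
  N1 stuck-at-0: output 0 ✓
  N1 stuck-at-1: output 1 ✗
  N2 stuck-at-0: output 0 ✓
  N2 stuck-at-1: output 1 ✗
  N3 stuck-at-0: output 0 ✓
  N3 stuck-at-1: output 1 ✗
Consistent faults: {N1 stuck-at-0, N2 stuck-at-0, N3 stuck-at-0} — 3 in all.

3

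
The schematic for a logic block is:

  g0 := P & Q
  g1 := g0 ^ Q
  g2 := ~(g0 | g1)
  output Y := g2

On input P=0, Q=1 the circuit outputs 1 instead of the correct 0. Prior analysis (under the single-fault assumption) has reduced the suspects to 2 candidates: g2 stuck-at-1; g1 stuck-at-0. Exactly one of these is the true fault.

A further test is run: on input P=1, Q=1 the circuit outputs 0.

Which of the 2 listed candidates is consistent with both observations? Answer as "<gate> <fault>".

Evaluate each candidate on input P=1, Q=1:
  g2 stuck-at-1: g0=1, g1=0, g2=1 [stuck-at-1] → 1 — eliminated
  g1 stuck-at-0: g0=1, g1=0 [stuck-at-0], g2=0 → 0 — matches
Only g1 stuck-at-0 reproduces the observed 0.

g1 stuck-at-0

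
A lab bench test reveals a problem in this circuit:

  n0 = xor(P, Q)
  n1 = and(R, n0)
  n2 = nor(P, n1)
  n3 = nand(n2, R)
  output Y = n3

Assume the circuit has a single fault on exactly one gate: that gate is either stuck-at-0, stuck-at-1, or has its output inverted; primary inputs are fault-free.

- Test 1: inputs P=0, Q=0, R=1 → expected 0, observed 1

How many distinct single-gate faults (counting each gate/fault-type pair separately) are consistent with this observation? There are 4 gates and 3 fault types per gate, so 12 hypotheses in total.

8

Fault-free: n0=0, n1=0, n2=1, n3=0 → 0. Observed 1.
  n0 stuck-at-0: output 0 ✗
  n0 stuck-at-1: output 1 ✓
  n0 inverted output: output 1 ✓
  n1 stuck-at-0: output 0 ✗
  n1 stuck-at-1: output 1 ✓
  n1 inverted output: output 1 ✓
  n2 stuck-at-0: output 1 ✓
  n2 stuck-at-1: output 0 ✗
  n2 inverted output: output 1 ✓
  n3 stuck-at-0: output 0 ✗
  n3 stuck-at-1: output 1 ✓
  n3 inverted output: output 1 ✓
Consistent faults: {n0 stuck-at-1, n0 inverted output, n1 stuck-at-1, n1 inverted output, n2 stuck-at-0, n2 inverted output, n3 stuck-at-1, n3 inverted output} — 8 in all.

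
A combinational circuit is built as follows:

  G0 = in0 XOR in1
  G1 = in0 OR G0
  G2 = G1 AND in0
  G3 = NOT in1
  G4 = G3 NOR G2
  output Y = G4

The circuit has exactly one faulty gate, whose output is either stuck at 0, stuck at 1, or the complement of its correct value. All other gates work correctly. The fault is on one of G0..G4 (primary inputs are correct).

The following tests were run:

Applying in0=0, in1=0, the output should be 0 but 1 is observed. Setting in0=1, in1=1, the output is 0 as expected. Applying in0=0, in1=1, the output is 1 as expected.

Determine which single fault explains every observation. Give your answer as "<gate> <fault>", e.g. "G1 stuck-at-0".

Fault-free values for test 1 (in0=0, in1=0): G0=0, G1=0, G2=0, G3=1, G4=0, giving Y=0. Observed 1.
Test 1: faults giving observed 1 are {G3 stuck-at-0, G3 inverted output, G4 stuck-at-1, G4 inverted output}.
Test 2 (in0=1, in1=1): fault-free G0=0, G1=1, G2=1, G3=0, G4=0 → 0; observed 0. Eliminates G4 stuck-at-1, G4 inverted output.
Test 3 (in0=0, in1=1): fault-free G0=1, G1=1, G2=0, G3=0, G4=1 → 1; observed 1. Eliminates G3 inverted output.
Only G3 stuck-at-0 is consistent with every test.

G3 stuck-at-0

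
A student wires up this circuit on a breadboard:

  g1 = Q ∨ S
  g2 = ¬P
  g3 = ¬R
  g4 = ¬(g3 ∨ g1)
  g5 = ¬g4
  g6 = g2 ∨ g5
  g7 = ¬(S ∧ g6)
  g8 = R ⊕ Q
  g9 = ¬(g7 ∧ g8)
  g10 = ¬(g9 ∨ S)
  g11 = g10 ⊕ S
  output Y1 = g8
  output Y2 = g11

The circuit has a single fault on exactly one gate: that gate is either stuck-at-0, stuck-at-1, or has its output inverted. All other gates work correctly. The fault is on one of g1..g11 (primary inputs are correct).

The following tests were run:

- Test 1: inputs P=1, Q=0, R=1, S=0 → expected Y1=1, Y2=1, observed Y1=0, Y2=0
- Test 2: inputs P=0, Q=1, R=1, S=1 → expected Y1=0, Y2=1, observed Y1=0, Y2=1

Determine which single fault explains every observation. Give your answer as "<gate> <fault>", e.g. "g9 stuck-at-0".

Fault-free values for test 1 (P=1, Q=0, R=1, S=0): g1=0, g2=0, g3=0, g4=1, g5=0, g6=0, g7=1, g8=1, g9=0, g10=1, g11=1, giving Y1=1, Y2=1. Observed Y1=0, Y2=0.
Test 1: faults giving observed Y1=0, Y2=0 are {g8 stuck-at-0, g8 inverted output}.
Test 2 (P=0, Q=1, R=1, S=1): fault-free g1=1, g2=1, g3=0, g4=0, g5=1, g6=1, g7=0, g8=0, g9=1, g10=0, g11=1 → Y1=0, Y2=1; observed Y1=0, Y2=1. Eliminates g8 inverted output.
Only g8 stuck-at-0 is consistent with every test.

g8 stuck-at-0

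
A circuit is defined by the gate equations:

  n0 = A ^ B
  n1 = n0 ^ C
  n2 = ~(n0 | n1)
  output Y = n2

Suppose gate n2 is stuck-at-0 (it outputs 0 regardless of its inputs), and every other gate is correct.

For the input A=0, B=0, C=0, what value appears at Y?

0

Propagate with n2 forced: n0=0, n1=0, n2=0 [stuck-at-0].
So Y = 0. (Without the fault it would be 1.)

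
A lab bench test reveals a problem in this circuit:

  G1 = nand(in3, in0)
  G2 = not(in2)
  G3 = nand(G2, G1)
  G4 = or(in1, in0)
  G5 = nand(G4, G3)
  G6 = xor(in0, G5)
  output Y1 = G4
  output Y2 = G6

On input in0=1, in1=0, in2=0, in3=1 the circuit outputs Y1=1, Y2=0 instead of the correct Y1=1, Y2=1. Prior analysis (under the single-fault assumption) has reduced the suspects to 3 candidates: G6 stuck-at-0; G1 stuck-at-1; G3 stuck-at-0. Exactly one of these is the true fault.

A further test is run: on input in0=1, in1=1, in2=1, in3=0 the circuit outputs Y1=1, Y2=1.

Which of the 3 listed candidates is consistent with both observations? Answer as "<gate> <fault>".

Evaluate each candidate on input in0=1, in1=1, in2=1, in3=0:
  G6 stuck-at-0: G1=1, G2=0, G3=1, G4=1, G5=0, G6=0 [stuck-at-0] → Y1=1, Y2=0 — eliminated
  G1 stuck-at-1: G1=1 [stuck-at-1], G2=0, G3=1, G4=1, G5=0, G6=1 → Y1=1, Y2=1 — matches
  G3 stuck-at-0: G1=1, G2=0, G3=0 [stuck-at-0], G4=1, G5=1, G6=0 → Y1=1, Y2=0 — eliminated
Only G1 stuck-at-1 reproduces the observed Y1=1, Y2=1.

G1 stuck-at-1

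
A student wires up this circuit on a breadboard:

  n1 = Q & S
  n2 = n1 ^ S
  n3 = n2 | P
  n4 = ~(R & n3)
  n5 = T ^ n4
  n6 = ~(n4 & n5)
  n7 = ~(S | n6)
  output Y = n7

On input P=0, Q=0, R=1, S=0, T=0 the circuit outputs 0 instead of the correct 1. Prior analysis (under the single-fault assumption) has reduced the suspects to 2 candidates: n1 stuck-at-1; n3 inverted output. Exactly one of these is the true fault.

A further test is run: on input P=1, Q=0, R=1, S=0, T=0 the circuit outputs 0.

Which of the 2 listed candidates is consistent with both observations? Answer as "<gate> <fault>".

Evaluate each candidate on input P=1, Q=0, R=1, S=0, T=0:
  n1 stuck-at-1: n1=1 [stuck-at-1], n2=1, n3=1, n4=0, n5=0, n6=1, n7=0 → 0 — matches
  n3 inverted output: n1=0, n2=0, n3=0 [inverted output], n4=1, n5=1, n6=0, n7=1 → 1 — eliminated
Only n1 stuck-at-1 reproduces the observed 0.

n1 stuck-at-1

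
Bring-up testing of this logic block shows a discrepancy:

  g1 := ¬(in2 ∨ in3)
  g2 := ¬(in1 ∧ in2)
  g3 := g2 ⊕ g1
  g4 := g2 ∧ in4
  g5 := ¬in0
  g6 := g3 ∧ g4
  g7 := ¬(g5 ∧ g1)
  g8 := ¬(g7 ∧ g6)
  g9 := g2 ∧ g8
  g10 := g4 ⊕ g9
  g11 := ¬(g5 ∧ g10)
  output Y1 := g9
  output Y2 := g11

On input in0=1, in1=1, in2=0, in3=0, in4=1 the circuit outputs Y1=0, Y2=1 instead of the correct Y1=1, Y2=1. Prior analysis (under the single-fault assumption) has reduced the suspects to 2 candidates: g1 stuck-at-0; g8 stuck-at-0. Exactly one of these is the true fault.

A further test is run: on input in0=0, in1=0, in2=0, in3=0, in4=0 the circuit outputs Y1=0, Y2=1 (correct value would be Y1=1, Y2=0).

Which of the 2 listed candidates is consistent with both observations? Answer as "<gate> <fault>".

g8 stuck-at-0

Evaluate each candidate on input in0=0, in1=0, in2=0, in3=0, in4=0:
  g1 stuck-at-0: g1=0 [stuck-at-0], g2=1, g3=1, g4=0, g5=1, g6=0, g7=1, g8=1, g9=1, g10=1, g11=0 → Y1=1, Y2=0 — eliminated
  g8 stuck-at-0: g1=1, g2=1, g3=0, g4=0, g5=1, g6=0, g7=0, g8=0 [stuck-at-0], g9=0, g10=0, g11=1 → Y1=0, Y2=1 — matches
Only g8 stuck-at-0 reproduces the observed Y1=0, Y2=1.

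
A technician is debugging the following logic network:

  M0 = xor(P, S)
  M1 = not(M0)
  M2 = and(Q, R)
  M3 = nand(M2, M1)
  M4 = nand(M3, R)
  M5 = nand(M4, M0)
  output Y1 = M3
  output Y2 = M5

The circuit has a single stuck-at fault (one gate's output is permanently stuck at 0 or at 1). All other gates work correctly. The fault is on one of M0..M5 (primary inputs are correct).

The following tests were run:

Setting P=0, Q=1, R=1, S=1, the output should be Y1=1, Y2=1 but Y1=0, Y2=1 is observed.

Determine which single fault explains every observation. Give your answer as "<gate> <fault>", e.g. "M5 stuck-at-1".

M0 stuck-at-0

Fault-free values for test 1 (P=0, Q=1, R=1, S=1): M0=1, M1=0, M2=1, M3=1, M4=0, M5=1, giving Y1=1, Y2=1. Observed Y1=0, Y2=1.
Test 1: faults giving observed Y1=0, Y2=1 are {M0 stuck-at-0}.
Only M0 stuck-at-0 is consistent with every test.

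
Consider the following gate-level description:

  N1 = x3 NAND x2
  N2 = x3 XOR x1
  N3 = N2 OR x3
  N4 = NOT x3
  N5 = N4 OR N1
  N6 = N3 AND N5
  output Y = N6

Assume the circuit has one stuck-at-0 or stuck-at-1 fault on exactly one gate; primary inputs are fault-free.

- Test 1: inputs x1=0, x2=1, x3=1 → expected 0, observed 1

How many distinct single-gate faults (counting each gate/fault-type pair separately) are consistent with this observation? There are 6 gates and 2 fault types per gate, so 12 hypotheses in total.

Fault-free: N1=0, N2=1, N3=1, N4=0, N5=0, N6=0 → 0. Observed 1.
  N1 stuck-at-0: output 0 ✗
  N1 stuck-at-1: output 1 ✓
  N2 stuck-at-0: output 0 ✗
  N2 stuck-at-1: output 0 ✗
  N3 stuck-at-0: output 0 ✗
  N3 stuck-at-1: output 0 ✗
  N4 stuck-at-0: output 0 ✗
  N4 stuck-at-1: output 1 ✓
  N5 stuck-at-0: output 0 ✗
  N5 stuck-at-1: output 1 ✓
  N6 stuck-at-0: output 0 ✗
  N6 stuck-at-1: output 1 ✓
Consistent faults: {N1 stuck-at-1, N4 stuck-at-1, N5 stuck-at-1, N6 stuck-at-1} — 4 in all.

4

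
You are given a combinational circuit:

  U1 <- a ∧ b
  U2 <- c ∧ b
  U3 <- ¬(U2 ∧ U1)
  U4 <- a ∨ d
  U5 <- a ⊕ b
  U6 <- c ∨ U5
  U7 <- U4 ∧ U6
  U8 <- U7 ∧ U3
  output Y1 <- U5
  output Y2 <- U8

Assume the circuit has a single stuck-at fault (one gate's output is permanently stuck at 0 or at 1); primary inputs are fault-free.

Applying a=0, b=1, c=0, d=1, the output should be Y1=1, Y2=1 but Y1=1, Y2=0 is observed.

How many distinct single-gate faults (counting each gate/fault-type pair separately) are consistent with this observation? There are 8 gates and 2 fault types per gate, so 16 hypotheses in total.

5

Fault-free: U1=0, U2=0, U3=1, U4=1, U5=1, U6=1, U7=1, U8=1 → Y1=1, Y2=1. Observed Y1=1, Y2=0.
  U1: none of the 2 fault types match ✗
  U2: none of the 2 fault types match ✗
  U3: stuck-at-0 ✓; others ✗
  U4: stuck-at-0 ✓; others ✗
  U5: none of the 2 fault types match ✗
  U6: stuck-at-0 ✓; others ✗
  U7: stuck-at-0 ✓; others ✗
  U8: stuck-at-0 ✓; others ✗
Consistent faults: {U3 stuck-at-0, U4 stuck-at-0, U6 stuck-at-0, U7 stuck-at-0, U8 stuck-at-0} — 5 in all.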